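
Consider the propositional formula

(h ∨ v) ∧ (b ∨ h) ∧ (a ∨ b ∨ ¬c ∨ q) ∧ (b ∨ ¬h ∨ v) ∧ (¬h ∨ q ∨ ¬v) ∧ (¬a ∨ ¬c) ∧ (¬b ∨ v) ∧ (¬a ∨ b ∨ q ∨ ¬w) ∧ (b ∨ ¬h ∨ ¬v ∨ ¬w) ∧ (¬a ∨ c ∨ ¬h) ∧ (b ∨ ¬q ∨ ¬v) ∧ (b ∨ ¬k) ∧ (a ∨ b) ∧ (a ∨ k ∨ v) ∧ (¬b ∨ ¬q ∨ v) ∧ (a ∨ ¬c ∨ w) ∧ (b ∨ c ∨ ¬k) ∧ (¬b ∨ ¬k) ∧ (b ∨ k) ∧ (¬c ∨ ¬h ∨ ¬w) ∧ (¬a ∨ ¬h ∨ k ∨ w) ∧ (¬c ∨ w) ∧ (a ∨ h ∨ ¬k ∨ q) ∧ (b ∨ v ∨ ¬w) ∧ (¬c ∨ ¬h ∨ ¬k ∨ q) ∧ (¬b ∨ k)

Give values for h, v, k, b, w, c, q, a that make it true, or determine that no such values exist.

Case k = True:
  (b ∨ ¬k) forces b = True.
  Clause (¬b ∨ ¬k) is falsified — contradiction.
Case k = False:
  (b ∨ k) forces b = True.
  Clause (¬b ∨ k) is falsified — contradiction.
Both cases fail, so the formula is unsatisfiable.

The formula is unsatisfiable.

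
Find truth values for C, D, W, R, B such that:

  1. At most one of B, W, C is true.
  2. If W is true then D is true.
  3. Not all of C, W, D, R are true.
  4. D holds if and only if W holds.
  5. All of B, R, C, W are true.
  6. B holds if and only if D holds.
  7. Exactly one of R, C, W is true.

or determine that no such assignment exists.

Case C = True:
  (1) with C=T forces B = False.
  Constraint (5) is violated (B=F) — contradiction.
Case C = False:
  Constraint (5) is violated (C=F) — contradiction.
Both cases fail — unsatisfiable.

Unsatisfiable — no assignment works.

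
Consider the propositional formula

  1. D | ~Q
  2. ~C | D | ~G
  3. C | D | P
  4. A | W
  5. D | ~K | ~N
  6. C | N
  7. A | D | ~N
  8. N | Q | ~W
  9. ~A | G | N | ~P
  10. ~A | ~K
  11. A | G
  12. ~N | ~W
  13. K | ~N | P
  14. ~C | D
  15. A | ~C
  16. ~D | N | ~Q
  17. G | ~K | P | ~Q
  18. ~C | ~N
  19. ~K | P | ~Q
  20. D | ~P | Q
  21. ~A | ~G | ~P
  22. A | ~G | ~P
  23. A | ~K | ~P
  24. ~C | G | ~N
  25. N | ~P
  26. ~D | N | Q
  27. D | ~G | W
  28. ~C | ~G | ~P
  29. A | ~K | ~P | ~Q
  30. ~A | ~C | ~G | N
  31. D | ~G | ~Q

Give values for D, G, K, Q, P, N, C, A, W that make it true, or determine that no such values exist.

D = True, G = False, K = False, Q = False, P = True, N = True, C = False, A = True, W = False

Try D = False:
  (D | ~Q) forces Q = False.
  (~C | D) forces C = False.
  (C | D | P) forces P = True.
  clause (D | ~P | Q) is falsified — backtrack.
So D = True.
Set G = False.
  then (A | G) forces A = True.
  then (~A | ~K) forces K = False.
Set Q = False.
  then (~D | N | Q) forces N = True.
  then (~N | ~W) forces W = False.
  then (K | ~N | P) forces P = True.
  then (~C | ~N) forces C = False.
All clauses satisfied.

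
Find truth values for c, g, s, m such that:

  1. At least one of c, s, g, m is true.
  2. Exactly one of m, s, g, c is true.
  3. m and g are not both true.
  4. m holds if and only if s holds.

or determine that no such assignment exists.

c=T; g=F; s=F; m=F

  (1) {c, s, g, m}: 1 true — at least one ✓
  (2) {m, s, g, c}: 1 true — exactly one ✓
  (3) m=F, g=F — not both ✓
  (4) m=F, s=F — same ✓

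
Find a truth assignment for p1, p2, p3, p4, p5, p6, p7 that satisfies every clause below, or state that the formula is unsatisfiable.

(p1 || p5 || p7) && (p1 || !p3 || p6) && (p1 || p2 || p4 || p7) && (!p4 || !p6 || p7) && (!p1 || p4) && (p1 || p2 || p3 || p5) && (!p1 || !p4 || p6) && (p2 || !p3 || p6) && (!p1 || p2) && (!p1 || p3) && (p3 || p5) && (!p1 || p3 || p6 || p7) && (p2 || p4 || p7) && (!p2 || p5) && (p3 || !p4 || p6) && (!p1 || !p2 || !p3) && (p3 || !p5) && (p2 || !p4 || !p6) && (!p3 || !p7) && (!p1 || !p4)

p1 = False; p2 = True; p3 = True; p4 = False; p5 = True; p6 = True; p7 = False

Set p1 = False.
Set p2 = True.
  then (!p2 || p5) forces p5 = True.
  then (p3 || !p5) forces p3 = True.
  then (!p3 || !p7) forces p7 = False.
  then (p1 || !p3 || p6) forces p6 = True.
  then (!p4 || !p6 || p7) forces p4 = False.
All clauses satisfied.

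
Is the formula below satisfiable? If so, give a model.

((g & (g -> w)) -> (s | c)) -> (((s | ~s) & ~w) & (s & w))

s=F, c=F, w=T, g=T

  ((g & (g -> w)) -> (s | c)) -> (((s | ~s) & ~w) & (s & w)) = True
    (g & (g -> w)) -> (s | c) = False
      g & (g -> w) = True
        g -> w = True
      s | c = False
    ((s | ~s) & ~w) & (s & w) = False
      (s | ~s) & ~w = False
        s | ~s = True
          ~s = True
        ~w = False
      s & w = False
The formula evaluates to True.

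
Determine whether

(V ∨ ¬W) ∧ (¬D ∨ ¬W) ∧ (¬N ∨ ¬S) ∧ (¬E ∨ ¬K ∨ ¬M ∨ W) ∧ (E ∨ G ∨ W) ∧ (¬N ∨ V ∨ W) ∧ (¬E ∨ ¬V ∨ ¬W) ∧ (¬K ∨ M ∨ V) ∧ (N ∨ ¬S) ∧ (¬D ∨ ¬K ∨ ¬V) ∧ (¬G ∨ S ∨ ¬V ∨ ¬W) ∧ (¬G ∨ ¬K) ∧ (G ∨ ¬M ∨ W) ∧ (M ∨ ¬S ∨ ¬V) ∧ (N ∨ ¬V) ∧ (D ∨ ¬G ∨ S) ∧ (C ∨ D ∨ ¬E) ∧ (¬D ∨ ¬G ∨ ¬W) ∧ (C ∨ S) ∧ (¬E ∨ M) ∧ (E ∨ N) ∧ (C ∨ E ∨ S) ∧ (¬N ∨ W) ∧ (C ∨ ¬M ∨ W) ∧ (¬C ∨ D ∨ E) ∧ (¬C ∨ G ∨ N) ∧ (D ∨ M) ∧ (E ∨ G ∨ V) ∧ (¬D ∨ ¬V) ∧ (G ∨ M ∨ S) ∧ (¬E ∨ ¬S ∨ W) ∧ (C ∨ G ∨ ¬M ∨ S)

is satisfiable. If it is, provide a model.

C = True, W = False, M = True, S = False, D = True, E = True, N = False, V = False, K = False, G = True

Try C = False:
  (C ∨ S) forces S = True.
  (¬N ∨ ¬S) forces N = False.
  clause (N ∨ ¬S) is falsified — backtrack.
So C = True.
Set W = False.
  then (¬N ∨ W) forces N = False.
  then (¬C ∨ G ∨ N) forces G = True.
  then (N ∨ ¬S) forces S = False.
  then (¬G ∨ ¬K) forces K = False.
  then (N ∨ ¬V) forces V = False.
  then (D ∨ ¬G ∨ S) forces D = True.
  then (E ∨ N) forces E = True.
  then (¬E ∨ M) forces M = True.
All clauses satisfied.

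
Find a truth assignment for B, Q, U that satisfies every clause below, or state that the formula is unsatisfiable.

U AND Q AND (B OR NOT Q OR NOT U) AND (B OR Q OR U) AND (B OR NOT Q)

Unit clause (U) forces U = True.
Unit clause (Q) forces Q = True.
In (B OR NOT Q OR NOT U) only B is left, so B = True.
Check each clause:
  (U): U holds.
  (Q): Q holds.
  (B OR NOT Q OR NOT U): B holds.
  (B OR Q OR U): B holds.
  (B OR NOT Q): B holds.
All clauses satisfied.

B=T; Q=T; U=T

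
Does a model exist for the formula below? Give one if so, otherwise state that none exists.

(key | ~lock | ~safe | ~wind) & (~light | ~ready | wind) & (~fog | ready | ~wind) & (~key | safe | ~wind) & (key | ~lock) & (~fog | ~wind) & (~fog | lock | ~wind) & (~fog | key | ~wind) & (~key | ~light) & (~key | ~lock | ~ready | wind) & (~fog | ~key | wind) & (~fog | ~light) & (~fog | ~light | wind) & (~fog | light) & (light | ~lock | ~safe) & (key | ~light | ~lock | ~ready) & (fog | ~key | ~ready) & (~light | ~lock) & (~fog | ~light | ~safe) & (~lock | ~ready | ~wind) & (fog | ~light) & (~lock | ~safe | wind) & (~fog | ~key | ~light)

safe = True; light = False; ready = False; wind = False; fog = False; key = False; lock = False

Set safe = True.
Set light = False.
  then (~fog | light) forces fog = False.
  then (light | ~lock | ~safe) forces lock = False.
Set ready = False.
Set wind = False.
Set key = False.
All clauses satisfied.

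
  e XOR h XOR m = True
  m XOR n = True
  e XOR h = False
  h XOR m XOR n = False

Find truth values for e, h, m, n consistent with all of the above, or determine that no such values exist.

e=T, h=T, m=T, n=F

e XOR h XOR m = T XOR T XOR T = True ✓
m XOR n = T XOR F = True ✓
e XOR h = T XOR T = False ✓
h XOR m XOR n = T XOR T XOR F = False ✓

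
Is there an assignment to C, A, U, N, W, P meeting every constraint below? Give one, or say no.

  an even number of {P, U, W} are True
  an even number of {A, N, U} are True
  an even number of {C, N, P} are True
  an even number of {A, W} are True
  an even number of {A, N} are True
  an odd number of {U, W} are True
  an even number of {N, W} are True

C = False; A = True; U = False; N = True; W = True; P = True

{P, U, W}: 2 true → even ✓
{A, N, U}: 2 true → even ✓
{C, N, P}: 2 true → even ✓
{A, W}: 2 true → even ✓
{A, N}: 2 true → even ✓
{U, W}: 1 true → odd ✓
{N, W}: 2 true → even ✓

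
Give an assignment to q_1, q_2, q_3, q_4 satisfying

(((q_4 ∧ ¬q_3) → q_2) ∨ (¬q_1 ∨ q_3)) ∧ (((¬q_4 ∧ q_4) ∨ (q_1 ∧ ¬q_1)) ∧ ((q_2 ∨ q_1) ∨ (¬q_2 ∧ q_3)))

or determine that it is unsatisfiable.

The conjunct (¬q_4 ∧ q_4) ∨ (q_1 ∧ ¬q_1) is unsatisfiable on its own:
  q_1=F, q_4=F: evaluates to False.
  q_1=F, q_4=T: evaluates to False.
  q_1=T, q_4=F: evaluates to False.
  q_1=T, q_4=T: evaluates to False.
So the whole conjunction is unsatisfiable.

Unsatisfiable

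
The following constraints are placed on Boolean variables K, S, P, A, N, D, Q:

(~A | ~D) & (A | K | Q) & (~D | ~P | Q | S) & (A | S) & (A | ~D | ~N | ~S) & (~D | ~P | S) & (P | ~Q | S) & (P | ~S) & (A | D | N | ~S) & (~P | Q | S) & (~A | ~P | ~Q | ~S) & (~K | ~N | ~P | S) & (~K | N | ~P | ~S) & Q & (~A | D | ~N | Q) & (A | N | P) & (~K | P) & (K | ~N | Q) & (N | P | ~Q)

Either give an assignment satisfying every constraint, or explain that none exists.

K: False, S: False, P: True, A: True, N: True, D: False, Q: True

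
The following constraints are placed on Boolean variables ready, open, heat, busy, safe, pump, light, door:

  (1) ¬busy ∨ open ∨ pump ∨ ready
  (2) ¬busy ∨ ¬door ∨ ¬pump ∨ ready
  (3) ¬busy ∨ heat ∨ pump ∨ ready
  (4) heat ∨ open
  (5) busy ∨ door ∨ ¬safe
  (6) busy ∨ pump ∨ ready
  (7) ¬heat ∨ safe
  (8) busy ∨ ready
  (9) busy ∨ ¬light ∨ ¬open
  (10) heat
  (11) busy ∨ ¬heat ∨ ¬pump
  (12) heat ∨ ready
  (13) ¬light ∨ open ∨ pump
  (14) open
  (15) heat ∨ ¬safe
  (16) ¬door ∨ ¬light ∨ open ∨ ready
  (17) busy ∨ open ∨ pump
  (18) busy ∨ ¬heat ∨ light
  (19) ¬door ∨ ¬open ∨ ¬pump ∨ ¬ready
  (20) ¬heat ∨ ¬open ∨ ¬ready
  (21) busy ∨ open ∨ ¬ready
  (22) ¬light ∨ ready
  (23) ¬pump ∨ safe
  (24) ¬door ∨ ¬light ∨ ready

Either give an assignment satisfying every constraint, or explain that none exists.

ready=F; open=T; heat=T; busy=T; safe=T; pump=F; light=F; door=F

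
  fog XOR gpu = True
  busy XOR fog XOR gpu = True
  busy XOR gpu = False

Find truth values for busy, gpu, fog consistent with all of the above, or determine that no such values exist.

busy=F, gpu=F, fog=T

fog XOR gpu = T XOR F = True ✓
busy XOR fog XOR gpu = F XOR T XOR F = True ✓
busy XOR gpu = F XOR F = False ✓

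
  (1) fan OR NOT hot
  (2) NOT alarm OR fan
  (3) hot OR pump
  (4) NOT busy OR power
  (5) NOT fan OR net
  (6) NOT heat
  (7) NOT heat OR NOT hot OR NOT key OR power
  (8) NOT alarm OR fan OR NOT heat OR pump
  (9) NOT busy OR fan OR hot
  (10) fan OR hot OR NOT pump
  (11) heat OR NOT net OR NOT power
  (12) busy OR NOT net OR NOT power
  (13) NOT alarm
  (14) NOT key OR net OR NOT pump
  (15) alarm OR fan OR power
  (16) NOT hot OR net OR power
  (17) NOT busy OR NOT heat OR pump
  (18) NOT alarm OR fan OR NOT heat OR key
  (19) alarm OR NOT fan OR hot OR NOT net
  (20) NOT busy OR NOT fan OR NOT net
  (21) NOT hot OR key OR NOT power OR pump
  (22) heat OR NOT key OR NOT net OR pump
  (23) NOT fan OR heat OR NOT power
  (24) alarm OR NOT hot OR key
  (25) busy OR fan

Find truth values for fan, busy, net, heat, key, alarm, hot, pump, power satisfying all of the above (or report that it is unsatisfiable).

fan = True; busy = False; net = True; heat = False; key = True; alarm = False; hot = True; pump = True; power = False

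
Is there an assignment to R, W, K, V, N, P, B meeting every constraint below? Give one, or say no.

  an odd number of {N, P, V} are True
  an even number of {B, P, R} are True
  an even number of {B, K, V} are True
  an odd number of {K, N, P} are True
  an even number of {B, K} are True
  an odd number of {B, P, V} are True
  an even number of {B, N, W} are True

R: True, W: False, K: False, V: False, N: False, P: True, B: False

{N, P, V}: 1 true → odd ✓
{B, P, R}: 2 true → even ✓
{B, K, V}: 0 true → even ✓
{K, N, P}: 1 true → odd ✓
{B, K}: 0 true → even ✓
{B, P, V}: 1 true → odd ✓
{B, N, W}: 0 true → even ✓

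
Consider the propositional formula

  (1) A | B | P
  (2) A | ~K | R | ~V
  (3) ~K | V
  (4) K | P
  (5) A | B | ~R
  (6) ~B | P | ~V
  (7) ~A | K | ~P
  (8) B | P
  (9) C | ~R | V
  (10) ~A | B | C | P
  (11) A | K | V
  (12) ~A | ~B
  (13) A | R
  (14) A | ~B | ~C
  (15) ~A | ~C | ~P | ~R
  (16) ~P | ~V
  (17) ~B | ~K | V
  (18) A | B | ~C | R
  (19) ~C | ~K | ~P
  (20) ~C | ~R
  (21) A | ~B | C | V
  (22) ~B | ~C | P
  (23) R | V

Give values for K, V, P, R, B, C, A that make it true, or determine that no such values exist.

No satisfying assignment exists.

Case K = True:
  (~K | V) forces V = True.
  (~P | ~V) forces P = False.
  (~B | P | ~V) forces B = False.
  Clause (B | P) is falsified — contradiction.
Case K = False:
  (K | P) forces P = True.
  (~A | K | ~P) forces A = False.
  (A | K | V) forces V = True.
  Clause (~P | ~V) is falsified — contradiction.
Both cases fail, so the formula is unsatisfiable.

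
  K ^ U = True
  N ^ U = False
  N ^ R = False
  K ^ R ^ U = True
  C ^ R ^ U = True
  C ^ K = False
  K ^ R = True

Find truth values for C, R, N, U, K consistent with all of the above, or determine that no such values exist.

C = True, R = False, N = False, U = False, K = True

K ^ U = T ^ F = True ✓
N ^ U = F ^ F = False ✓
N ^ R = F ^ F = False ✓
K ^ R ^ U = T ^ F ^ F = True ✓
C ^ R ^ U = T ^ F ^ F = True ✓
C ^ K = T ^ T = False ✓
K ^ R = T ^ F = True ✓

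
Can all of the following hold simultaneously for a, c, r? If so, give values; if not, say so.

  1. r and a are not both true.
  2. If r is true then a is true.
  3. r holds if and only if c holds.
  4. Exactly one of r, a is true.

a=T, c=F, r=F

  (1) r=F, a=T — not both ✓
  (2) r=F ⇒ a: vacuous ✓
  (3) r=F, c=F — same ✓
  (4) {r, a}: 1 true — exactly one ✓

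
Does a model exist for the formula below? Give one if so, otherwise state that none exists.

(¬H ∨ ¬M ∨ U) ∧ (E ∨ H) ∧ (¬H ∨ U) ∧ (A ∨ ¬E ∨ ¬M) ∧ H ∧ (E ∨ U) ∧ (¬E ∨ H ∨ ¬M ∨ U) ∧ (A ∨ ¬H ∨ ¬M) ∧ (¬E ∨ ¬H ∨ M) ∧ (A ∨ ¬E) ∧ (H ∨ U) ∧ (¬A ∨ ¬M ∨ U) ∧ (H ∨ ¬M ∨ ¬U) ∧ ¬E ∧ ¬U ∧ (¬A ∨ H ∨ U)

Unsatisfiable

Case H = True:
  (¬H ∨ U) forces U = True.
  Clause (¬U) is falsified — contradiction.
Case H = False:
  Clause (H) is falsified — contradiction.
Both cases fail, so the formula is unsatisfiable.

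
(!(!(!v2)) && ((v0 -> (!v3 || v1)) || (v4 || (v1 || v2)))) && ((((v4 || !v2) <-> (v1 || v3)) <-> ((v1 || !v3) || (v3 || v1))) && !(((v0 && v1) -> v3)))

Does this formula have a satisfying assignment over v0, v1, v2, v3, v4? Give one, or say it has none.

v0=T; v1=T; v2=F; v3=F; v4=T

  !(!(!v2)) && ((v0 -> (!v3 || v1)) || (v4 || (v1 || v2))) = True
    !(!(!v2)) = True
      !(!v2) = False
        !v2 = True
    (v0 -> (!v3 || v1)) || (v4 || (v1 || v2)) = True
      v0 -> (!v3 || v1) = True
        !v3 || v1 = True
          !v3 = True
      v4 || (v1 || v2) = True
        v1 || v2 = True
  (((v4 || !v2) <-> (v1 || v3)) <-> ((v1 || !v3) || (v3 || v1))) && !(((v0 && v1) -> v3)) = True
    ((v4 || !v2) <-> (v1 || v3)) <-> ((v1 || !v3) || (v3 || v1)) = True
      (v4 || !v2) <-> (v1 || v3) = True
        v4 || !v2 = True
          !v2 = True
        v1 || v3 = True
      (v1 || !v3) || (v3 || v1) = True
        v1 || !v3 = True
          !v3 = True
        v3 || v1 = True
    !(((v0 && v1) -> v3)) = True
      (v0 && v1) -> v3 = False
        v0 && v1 = True
Both conjuncts True, so the formula holds.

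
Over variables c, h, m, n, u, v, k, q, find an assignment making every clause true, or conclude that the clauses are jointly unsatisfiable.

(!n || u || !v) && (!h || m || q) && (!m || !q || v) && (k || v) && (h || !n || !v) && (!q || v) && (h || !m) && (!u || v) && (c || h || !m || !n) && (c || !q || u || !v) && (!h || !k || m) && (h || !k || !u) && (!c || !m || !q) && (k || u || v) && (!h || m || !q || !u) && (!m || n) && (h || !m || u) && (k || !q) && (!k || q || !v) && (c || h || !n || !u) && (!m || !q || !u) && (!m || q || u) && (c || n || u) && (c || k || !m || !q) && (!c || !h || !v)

c = True, h = False, m = False, n = False, u = False, v = True, k = True, q = True

Set c = True.
Set h = False.
  then (h || !m) forces m = False.
Set n = False.
Set u = False.
Set v = True.
Set k = True.
  then (!k || q || !v) forces q = True.
All clauses satisfied.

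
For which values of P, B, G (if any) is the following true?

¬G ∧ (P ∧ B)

P = True, B = True, G = False

  ¬G = True
  P ∧ B = True
Both conjuncts True, so the formula holds.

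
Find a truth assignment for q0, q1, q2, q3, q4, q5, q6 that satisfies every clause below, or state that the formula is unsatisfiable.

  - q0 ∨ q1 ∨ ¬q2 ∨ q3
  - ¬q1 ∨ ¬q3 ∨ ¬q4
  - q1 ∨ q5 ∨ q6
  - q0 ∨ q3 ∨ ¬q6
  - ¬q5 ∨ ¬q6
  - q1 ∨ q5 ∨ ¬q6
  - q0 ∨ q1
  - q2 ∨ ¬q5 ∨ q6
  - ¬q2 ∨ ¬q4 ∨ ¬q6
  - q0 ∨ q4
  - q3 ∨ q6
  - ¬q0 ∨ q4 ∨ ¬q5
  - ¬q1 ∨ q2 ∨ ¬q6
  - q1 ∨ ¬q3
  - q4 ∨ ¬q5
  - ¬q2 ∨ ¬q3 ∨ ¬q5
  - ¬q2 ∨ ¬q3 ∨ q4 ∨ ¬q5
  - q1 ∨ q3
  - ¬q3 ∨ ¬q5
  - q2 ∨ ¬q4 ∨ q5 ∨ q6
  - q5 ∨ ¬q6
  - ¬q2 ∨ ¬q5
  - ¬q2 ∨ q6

Try q0 = False:
  (q0 ∨ q1) forces q1 = True.
  (q0 ∨ q4) forces q4 = True.
  (¬q1 ∨ ¬q3 ∨ ¬q4) forces q3 = False.
  (q0 ∨ q3 ∨ ¬q6) forces q6 = False.
  clause (q3 ∨ q6) is falsified — backtrack.
So q0 = True.
Set q1 = True.
Set q2 = False.
  then (¬q1 ∨ q2 ∨ ¬q6) forces q6 = False.
  then (q2 ∨ ¬q5 ∨ q6) forces q5 = False.
  then (q3 ∨ q6) forces q3 = True.
  then (q2 ∨ ¬q4 ∨ q5 ∨ q6) forces q4 = False.
All clauses satisfied.

q0: True, q1: True, q2: False, q3: True, q4: False, q5: False, q6: False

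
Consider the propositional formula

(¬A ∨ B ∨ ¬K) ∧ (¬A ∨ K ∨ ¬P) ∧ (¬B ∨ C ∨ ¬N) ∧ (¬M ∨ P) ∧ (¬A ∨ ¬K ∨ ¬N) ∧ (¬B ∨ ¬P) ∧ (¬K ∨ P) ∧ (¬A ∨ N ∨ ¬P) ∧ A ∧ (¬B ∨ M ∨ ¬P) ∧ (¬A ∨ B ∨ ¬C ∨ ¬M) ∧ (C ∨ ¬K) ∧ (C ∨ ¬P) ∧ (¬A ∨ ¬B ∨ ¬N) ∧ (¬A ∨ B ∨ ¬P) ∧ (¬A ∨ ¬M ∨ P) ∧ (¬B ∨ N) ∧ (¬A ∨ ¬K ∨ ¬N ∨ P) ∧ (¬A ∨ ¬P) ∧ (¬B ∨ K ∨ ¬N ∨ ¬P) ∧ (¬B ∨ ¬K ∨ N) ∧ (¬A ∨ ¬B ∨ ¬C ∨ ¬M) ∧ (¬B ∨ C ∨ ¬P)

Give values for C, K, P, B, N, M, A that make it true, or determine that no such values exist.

C: True, K: False, P: False, B: False, N: True, M: False, A: True

Unit clause (A) forces A = True.
In (¬A ∨ ¬P) only ¬P is left, so P = False.
In (¬M ∨ P) only ¬M is left, so M = False.
In (¬K ∨ P) only ¬K is left, so K = False.
Set C = True.
Try B = True:
  (¬A ∨ ¬B ∨ ¬N) forces N = False.
  clause (¬B ∨ N) is falsified — backtrack.
So B = False.
Set N = True.
All clauses satisfied.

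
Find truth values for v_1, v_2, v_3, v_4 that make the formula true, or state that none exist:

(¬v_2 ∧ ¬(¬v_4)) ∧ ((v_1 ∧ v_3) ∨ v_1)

v_1=T; v_2=F; v_3=F; v_4=T

  ¬v_2 ∧ ¬(¬v_4) = True
    ¬v_2 = True
    ¬(¬v_4) = True
      ¬v_4 = False
  (v_1 ∧ v_3) ∨ v_1 = True
    v_1 ∧ v_3 = False
Both conjuncts True, so the formula holds.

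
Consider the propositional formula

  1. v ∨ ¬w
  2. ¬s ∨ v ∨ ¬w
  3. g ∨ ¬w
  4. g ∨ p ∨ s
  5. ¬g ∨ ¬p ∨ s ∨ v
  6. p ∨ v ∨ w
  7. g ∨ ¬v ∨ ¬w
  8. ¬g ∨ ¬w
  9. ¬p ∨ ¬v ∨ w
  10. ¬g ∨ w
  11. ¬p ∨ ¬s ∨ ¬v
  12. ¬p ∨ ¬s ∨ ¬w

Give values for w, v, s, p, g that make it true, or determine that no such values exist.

w = False, v = True, s = True, p = False, g = False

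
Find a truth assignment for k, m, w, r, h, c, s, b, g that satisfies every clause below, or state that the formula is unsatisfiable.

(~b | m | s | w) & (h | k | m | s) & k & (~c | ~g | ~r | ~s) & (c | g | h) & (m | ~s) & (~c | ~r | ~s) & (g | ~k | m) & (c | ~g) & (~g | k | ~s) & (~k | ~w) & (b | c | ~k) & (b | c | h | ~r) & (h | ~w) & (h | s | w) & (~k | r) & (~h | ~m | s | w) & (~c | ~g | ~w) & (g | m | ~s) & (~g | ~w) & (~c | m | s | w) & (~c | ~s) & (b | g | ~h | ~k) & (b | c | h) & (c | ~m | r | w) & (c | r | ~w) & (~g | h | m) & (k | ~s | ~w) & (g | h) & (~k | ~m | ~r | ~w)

Unit clause (k) forces k = True.
In (~k | ~w) only ~w is left, so w = False.
In (~k | r) only r is left, so r = True.
Set m = True.
Try h = False:
  (h | s | w) forces s = True.
  (~c | ~r | ~s) forces c = False.
  (c | g | h) forces g = True.
  clause (c | ~g) is falsified — backtrack.
So h = True.
  then (~h | ~m | s | w) forces s = True.
  then (~c | ~s) forces c = False.
  then (c | ~g) forces g = False.
  then (b | c | ~k) forces b = True.
All clauses satisfied.

k: True, m: True, w: False, r: True, h: True, c: False, s: True, b: True, g: False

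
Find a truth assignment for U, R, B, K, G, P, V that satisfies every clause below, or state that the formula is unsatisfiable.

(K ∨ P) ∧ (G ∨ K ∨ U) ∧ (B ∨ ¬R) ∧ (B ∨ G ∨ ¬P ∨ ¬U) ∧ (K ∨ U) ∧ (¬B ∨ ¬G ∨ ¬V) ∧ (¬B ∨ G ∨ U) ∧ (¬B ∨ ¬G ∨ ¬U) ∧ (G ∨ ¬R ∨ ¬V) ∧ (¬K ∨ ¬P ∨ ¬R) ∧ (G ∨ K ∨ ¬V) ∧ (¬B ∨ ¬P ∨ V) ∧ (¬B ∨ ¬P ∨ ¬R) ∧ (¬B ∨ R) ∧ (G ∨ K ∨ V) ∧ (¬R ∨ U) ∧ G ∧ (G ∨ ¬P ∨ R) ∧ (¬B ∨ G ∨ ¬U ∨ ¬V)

U = True, R = False, B = False, K = False, G = True, P = True, V = True

Unit clause (G) forces G = True.
Set U = True.
  then (¬B ∨ ¬G ∨ ¬U) forces B = False.
  then (B ∨ ¬R) forces R = False.
Set K = False.
  then (K ∨ P) forces P = True.
Set V = True.
All clauses satisfied.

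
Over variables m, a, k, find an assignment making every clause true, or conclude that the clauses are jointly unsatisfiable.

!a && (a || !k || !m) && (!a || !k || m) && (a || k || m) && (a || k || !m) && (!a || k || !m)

Unit clause (!a) forces a = False.
Try m = True:
  (a || !k || !m) forces k = False.
  clause (a || k || !m) is falsified — backtrack.
So m = False.
  then (a || k || m) forces k = True.
Check each clause:
  (!a): !a holds.
  (a || !k || !m): !m holds.
  (!a || !k || m): !a holds.
  (a || k || m): k holds.
  (a || k || !m): k holds.
  (!a || k || !m): !a holds.
All clauses satisfied.

m=F, a=F, k=T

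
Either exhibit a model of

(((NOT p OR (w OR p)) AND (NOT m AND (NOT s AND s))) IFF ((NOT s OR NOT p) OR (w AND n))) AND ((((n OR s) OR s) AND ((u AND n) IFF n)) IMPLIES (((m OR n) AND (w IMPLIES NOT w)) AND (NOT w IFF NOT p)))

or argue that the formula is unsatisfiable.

s: True, w: False, n: True, p: True, m: False, u: False

  ((NOT p OR (w OR p)) AND (NOT m AND (NOT s AND s))) IFF ((NOT s OR NOT p) OR (w AND n)) = True
    (NOT p OR (w OR p)) AND (NOT m AND (NOT s AND s)) = False
      NOT p OR (w OR p) = True
        NOT p = False
        w OR p = True
      NOT m AND (NOT s AND s) = False
        NOT m = True
        NOT s AND s = False
          NOT s = False
    (NOT s OR NOT p) OR (w AND n) = False
      NOT s OR NOT p = False
        NOT s = False
        NOT p = False
      w AND n = False
  (((n OR s) OR s) AND ((u AND n) IFF n)) IMPLIES (((m OR n) AND (w IMPLIES NOT w)) AND (NOT w IFF NOT p)) = True
    ((n OR s) OR s) AND ((u AND n) IFF n) = False
      (n OR s) OR s = True
        n OR s = True
      (u AND n) IFF n = False
        u AND n = False
    ((m OR n) AND (w IMPLIES NOT w)) AND (NOT w IFF NOT p) = False
      (m OR n) AND (w IMPLIES NOT w) = True
        m OR n = True
        w IMPLIES NOT w = True
          NOT w = True
      NOT w IFF NOT p = False
        NOT w = True
        NOT p = False
Both conjuncts True, so the formula holds.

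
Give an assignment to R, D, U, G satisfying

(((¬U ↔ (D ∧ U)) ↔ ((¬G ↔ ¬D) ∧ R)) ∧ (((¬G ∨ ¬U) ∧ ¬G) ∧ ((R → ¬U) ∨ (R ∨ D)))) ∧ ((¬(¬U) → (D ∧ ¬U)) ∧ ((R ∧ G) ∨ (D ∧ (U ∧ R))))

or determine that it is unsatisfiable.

Unsatisfiable — no assignment works.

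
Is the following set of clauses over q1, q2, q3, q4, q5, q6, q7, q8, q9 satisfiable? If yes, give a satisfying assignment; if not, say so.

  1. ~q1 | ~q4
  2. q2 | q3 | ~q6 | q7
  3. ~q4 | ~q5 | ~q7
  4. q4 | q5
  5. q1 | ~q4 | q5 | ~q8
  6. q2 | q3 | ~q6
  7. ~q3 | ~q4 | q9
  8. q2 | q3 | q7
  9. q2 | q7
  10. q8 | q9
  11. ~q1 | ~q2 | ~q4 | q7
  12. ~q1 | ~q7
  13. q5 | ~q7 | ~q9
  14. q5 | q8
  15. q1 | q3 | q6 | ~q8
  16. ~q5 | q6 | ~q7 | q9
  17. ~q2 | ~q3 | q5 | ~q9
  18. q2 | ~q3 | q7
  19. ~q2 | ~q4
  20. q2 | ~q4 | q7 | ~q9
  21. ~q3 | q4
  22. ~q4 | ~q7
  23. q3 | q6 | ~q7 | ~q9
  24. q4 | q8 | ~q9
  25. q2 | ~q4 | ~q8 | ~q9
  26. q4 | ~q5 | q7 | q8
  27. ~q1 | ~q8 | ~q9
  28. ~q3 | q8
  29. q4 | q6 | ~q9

q1 = False; q2 = True; q3 = False; q4 = False; q5 = True; q6 = True; q7 = False; q8 = True; q9 = True

Set q1 = False.
Set q2 = True.
  then (~q2 | ~q4) forces q4 = False.
  then (~q3 | q4) forces q3 = False.
  then (q4 | q5) forces q5 = True.
Try q6 = False:
  (q1 | q3 | q6 | ~q8) forces q8 = False.
  (q8 | q9) forces q9 = True.
  clause (q4 | q8 | ~q9) is falsified — backtrack.
So q6 = True.
Set q7 = False.
  then (q4 | ~q5 | q7 | q8) forces q8 = True.
Set q9 = True.
All clauses satisfied.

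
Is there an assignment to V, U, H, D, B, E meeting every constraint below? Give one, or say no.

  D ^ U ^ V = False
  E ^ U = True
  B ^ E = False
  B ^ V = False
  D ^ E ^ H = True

V = False, U = True, H = False, D = True, B = False, E = False

D ^ U ^ V = T ^ T ^ F = False ✓
E ^ U = F ^ T = True ✓
B ^ E = F ^ F = False ✓
B ^ V = F ^ F = False ✓
D ^ E ^ H = T ^ F ^ F = True ✓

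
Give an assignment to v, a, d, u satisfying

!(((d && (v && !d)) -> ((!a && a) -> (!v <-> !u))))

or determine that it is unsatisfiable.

Case a = True: the formula becomes !(((d && (v && !d)) -> True)) = False.
Case a = False: the formula becomes !(((d && (v && !d)) -> True)) = False.
Both cases fail — unsatisfiable.

Unsatisfiable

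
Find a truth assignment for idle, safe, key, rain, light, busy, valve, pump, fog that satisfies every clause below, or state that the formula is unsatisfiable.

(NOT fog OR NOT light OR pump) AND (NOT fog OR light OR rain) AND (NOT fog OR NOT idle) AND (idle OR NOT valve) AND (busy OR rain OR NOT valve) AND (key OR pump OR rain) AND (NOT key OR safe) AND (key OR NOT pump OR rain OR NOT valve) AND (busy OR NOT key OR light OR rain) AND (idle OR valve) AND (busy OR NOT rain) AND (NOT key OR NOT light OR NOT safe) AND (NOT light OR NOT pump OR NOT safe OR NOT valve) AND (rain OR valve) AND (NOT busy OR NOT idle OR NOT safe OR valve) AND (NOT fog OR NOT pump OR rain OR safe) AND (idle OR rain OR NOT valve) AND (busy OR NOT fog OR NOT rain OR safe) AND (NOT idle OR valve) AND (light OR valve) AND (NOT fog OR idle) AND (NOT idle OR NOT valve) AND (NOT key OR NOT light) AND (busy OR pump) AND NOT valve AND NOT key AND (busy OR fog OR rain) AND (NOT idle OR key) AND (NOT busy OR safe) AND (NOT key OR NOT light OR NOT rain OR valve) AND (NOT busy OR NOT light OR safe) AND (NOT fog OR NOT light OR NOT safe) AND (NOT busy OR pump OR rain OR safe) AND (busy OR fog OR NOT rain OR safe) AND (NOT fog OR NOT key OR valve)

UNSATISFIABLE

Case valve = True:
  Clause (NOT valve) is falsified — contradiction.
Case valve = False:
  (idle OR valve) forces idle = True.
  Clause (NOT idle OR valve) is falsified — contradiction.
Both cases fail, so the formula is unsatisfiable.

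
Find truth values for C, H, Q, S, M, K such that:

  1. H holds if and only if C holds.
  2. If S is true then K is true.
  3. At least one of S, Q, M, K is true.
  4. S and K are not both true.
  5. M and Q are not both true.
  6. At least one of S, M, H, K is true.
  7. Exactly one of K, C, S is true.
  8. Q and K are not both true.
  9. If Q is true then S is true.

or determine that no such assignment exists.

C = False; H = False; Q = False; S = False; M = False; K = True

  (1) H=F, C=F — same ✓
  (2) S=F ⇒ K: vacuous ✓
  (3) {S, Q, M, K}: 1 true — at least one ✓
  (4) S=F, K=T — not both ✓
  (5) M=F, Q=F — not both ✓
  (6) {S, M, H, K}: 1 true — at least one ✓
  (7) {K, C, S}: 1 true — exactly one ✓
  (8) Q=F, K=T — not both ✓
  (9) Q=F ⇒ S: vacuous ✓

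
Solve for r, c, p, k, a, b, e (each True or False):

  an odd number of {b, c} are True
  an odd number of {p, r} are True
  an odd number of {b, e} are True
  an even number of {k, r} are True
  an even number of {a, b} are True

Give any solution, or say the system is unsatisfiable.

r = False, c = False, p = True, k = False, a = True, b = True, e = False

{b, c}: 1 true → odd ✓
{p, r}: 1 true → odd ✓
{b, e}: 1 true → odd ✓
{k, r}: 0 true → even ✓
{a, b}: 2 true → even ✓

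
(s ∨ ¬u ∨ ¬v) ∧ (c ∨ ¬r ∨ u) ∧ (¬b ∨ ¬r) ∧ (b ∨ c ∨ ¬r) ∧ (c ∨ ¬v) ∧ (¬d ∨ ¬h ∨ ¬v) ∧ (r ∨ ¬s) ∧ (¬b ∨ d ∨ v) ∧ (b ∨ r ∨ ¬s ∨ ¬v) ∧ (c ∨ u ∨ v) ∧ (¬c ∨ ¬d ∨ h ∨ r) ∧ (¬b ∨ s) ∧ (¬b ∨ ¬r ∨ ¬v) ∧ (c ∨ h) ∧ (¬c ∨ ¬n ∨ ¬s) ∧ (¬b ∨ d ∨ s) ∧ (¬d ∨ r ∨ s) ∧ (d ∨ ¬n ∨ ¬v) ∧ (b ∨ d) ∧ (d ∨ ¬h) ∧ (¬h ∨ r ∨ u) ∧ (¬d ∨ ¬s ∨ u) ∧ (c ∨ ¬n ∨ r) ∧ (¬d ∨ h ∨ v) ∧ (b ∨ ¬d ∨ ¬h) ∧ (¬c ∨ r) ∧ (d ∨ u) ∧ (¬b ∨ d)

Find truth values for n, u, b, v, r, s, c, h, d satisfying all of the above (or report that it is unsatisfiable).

n = True; u = False; b = False; v = True; r = True; s = False; c = True; h = False; d = True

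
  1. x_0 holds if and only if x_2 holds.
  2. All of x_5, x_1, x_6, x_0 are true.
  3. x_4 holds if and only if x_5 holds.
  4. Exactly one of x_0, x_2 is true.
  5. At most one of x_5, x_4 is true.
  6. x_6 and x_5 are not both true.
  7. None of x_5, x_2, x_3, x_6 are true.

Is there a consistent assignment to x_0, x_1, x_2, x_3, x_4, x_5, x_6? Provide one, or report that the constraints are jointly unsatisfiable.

Case x_5 = True:
  Constraint (7) is violated (x_5=T) — contradiction.
Case x_5 = False:
  Constraint (2) is violated (x_5=F) — contradiction.
Both cases fail — unsatisfiable.

Unsatisfiable — no assignment works.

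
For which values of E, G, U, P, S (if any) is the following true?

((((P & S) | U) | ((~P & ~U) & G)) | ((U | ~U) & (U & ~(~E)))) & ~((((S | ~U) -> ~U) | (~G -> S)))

Unsatisfiable — no assignment works.

The conjunct ~((((S | ~U) -> ~U) | (~G -> S))) is unsatisfiable on its own:
  G=F, U=F, S=F: evaluates to False.
  G=F, U=F, S=T: evaluates to False.
  G=F, U=T, S=F: evaluates to False.
  G=F, U=T, S=T: evaluates to False.
  G=T, U=F, S=F: evaluates to False.
  G=T, U=F, S=T: evaluates to False.
  G=T, U=T, S=F: evaluates to False.
  G=T, U=T, S=T: evaluates to False.
So the whole conjunction is unsatisfiable.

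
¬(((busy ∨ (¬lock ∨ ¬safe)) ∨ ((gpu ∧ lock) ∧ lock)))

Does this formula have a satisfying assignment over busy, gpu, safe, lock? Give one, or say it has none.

busy=F, gpu=F, safe=T, lock=T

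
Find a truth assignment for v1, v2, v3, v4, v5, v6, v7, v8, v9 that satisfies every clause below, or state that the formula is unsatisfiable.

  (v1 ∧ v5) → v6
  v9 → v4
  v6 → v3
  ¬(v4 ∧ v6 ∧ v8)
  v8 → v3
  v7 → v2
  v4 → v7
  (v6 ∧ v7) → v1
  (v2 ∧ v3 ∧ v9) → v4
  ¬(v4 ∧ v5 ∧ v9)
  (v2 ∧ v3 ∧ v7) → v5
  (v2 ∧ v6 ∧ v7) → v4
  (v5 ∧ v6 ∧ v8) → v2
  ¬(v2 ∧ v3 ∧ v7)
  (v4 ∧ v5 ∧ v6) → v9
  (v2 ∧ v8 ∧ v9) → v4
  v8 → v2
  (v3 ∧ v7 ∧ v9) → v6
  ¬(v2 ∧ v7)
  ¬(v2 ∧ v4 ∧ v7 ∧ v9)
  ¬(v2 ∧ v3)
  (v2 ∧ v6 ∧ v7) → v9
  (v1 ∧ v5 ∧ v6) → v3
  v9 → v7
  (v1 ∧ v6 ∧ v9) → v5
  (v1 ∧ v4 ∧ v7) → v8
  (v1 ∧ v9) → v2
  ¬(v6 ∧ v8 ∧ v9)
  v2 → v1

v1 = True; v2 = False; v3 = True; v4 = False; v5 = False; v6 = False; v7 = False; v8 = False; v9 = False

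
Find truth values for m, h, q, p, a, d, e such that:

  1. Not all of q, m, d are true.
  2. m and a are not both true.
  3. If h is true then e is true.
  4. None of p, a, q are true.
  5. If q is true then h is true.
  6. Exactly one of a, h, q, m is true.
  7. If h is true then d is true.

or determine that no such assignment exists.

m=T, h=F, q=F, p=F, a=F, d=T, e=T

  (1) {q, m, d}: 2/3 true — not all ✓
  (2) m=T, a=F — not both ✓
  (3) h=F ⇒ e: vacuous ✓
  (4) {p, a, q}: 0 true — none ✓
  (5) q=F ⇒ h: vacuous ✓
  (6) {a, h, q, m}: 1 true — exactly one ✓
  (7) h=F ⇒ d: vacuous ✓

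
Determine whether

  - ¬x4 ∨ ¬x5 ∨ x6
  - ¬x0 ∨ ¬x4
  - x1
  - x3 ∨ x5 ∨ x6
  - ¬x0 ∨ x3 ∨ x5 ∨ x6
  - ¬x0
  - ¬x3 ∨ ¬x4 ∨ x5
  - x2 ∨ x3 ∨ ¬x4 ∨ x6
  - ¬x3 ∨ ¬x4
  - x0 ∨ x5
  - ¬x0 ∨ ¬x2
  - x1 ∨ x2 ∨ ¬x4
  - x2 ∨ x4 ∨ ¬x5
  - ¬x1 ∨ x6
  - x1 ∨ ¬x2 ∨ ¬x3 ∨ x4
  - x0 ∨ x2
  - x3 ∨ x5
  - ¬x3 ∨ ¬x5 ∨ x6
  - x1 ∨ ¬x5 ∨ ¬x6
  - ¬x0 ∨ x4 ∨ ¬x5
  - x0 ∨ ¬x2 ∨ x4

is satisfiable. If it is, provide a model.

x0 = False, x1 = True, x2 = True, x3 = False, x4 = True, x5 = True, x6 = True

Unit clause (x1) forces x1 = True.
Unit clause (¬x0) forces x0 = False.
In (x0 ∨ x5) only x5 is left, so x5 = True.
In (¬x1 ∨ x6) only x6 is left, so x6 = True.
In (x0 ∨ x2) only x2 is left, so x2 = True.
In (x0 ∨ ¬x2 ∨ x4) only x4 is left, so x4 = True.
In (¬x3 ∨ ¬x4) only ¬x3 is left, so x3 = False.
All clauses satisfied.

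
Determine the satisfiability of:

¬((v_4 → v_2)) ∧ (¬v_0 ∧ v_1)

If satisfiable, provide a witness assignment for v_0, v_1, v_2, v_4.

v_0 = False, v_1 = True, v_2 = False, v_4 = True

  ¬((v_4 → v_2)) = True
    v_4 → v_2 = False
  ¬v_0 ∧ v_1 = True
    ¬v_0 = True
Both conjuncts True, so the formula holds.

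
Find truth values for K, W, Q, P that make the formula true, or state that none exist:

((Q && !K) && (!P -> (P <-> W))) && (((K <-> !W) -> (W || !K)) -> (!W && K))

Case K = True: the conjunct !K is False.
Case K = False: the conjunct ((K <-> !W) -> (W || !K)) -> (!W && K) becomes (W -> True) -> (!W && False) = False.
Both cases fail — unsatisfiable.

The formula is unsatisfiable.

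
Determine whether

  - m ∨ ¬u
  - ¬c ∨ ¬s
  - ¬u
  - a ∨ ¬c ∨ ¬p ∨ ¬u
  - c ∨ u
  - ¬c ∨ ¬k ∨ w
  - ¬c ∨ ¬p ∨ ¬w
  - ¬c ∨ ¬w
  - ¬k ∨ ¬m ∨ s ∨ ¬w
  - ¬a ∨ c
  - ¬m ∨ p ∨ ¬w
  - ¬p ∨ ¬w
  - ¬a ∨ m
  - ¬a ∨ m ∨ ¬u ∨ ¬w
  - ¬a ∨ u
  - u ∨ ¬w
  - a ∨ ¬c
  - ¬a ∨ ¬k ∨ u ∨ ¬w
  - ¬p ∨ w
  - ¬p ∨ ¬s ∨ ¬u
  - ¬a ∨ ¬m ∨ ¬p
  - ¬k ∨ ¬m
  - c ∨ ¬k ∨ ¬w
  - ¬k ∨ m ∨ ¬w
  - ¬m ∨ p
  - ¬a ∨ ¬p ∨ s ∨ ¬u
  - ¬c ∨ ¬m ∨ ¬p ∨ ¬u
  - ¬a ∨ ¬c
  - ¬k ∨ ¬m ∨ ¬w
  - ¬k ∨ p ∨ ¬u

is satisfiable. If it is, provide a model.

Case a = True:
  (¬u) forces u = False.
  Clause (¬a ∨ u) is falsified — contradiction.
Case a = False:
  (¬u) forces u = False.
  (c ∨ u) forces c = True.
  Clause (a ∨ ¬c) is falsified — contradiction.
Both cases fail, so the formula is unsatisfiable.

UNSATISFIABLE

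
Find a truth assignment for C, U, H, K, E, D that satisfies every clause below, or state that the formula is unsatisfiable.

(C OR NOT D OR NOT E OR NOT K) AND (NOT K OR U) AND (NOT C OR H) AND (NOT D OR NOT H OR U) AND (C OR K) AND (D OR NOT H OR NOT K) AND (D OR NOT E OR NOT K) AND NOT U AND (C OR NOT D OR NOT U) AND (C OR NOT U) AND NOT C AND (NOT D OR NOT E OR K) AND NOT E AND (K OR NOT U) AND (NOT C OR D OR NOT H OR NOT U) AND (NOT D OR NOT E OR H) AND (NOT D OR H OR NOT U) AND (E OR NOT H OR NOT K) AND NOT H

The formula is unsatisfiable.

Case C = True:
  Clause (NOT C) is falsified — contradiction.
Case C = False:
  (C OR K) forces K = True.
  (NOT K OR U) forces U = True.
  Clause (NOT U) is falsified — contradiction.
Both cases fail, so the formula is unsatisfiable.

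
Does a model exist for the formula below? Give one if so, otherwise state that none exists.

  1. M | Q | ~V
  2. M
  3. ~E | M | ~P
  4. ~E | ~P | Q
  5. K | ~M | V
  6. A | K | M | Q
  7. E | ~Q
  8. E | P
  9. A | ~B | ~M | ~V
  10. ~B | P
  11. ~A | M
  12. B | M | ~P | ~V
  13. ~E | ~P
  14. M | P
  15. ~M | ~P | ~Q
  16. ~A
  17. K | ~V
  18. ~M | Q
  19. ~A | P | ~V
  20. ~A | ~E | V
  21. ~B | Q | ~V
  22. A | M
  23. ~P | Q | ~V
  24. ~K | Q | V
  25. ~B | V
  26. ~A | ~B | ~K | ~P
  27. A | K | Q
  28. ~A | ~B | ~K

B = False; Q = True; K = True; V = False; A = False; P = False; M = True; E = True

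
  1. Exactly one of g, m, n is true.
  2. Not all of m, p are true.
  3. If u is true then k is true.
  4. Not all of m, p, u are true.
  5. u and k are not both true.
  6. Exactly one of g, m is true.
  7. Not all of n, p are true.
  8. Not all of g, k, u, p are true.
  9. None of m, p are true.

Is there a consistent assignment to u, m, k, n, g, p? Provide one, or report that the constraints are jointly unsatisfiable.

u = False; m = False; k = False; n = False; g = True; p = False

  (1) {g, m, n}: 1 true — exactly one ✓
  (2) {m, p}: 0/2 true — not all ✓
  (3) u=F ⇒ k: vacuous ✓
  (4) {m, p, u}: 0/3 true — not all ✓
  (5) u=F, k=F — not both ✓
  (6) {g, m}: 1 true — exactly one ✓
  (7) {n, p}: 0/2 true — not all ✓
  (8) {g, k, u, p}: 1/4 true — not all ✓
  (9) {m, p}: 0 true — none ✓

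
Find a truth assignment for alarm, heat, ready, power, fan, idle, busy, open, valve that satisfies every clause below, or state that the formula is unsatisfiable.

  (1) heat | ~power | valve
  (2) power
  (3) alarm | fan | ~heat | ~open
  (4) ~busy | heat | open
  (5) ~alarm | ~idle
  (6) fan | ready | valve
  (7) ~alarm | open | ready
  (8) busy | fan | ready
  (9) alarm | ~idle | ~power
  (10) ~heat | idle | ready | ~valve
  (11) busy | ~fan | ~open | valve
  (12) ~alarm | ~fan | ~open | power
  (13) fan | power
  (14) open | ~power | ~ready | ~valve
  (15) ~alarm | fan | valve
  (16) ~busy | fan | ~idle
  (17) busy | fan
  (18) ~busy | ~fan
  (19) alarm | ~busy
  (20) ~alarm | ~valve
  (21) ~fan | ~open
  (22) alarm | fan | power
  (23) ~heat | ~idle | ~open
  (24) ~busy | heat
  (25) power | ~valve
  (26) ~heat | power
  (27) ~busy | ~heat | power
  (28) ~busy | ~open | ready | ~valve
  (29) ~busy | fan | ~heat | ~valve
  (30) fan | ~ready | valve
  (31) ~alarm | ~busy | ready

alarm = False; heat = True; ready = False; power = True; fan = True; idle = False; busy = False; open = False; valve = False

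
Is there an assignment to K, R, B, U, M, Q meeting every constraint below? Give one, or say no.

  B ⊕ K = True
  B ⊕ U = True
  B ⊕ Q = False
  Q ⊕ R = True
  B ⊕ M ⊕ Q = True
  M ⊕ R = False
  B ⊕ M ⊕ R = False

K = True, R = True, B = False, U = True, M = True, Q = False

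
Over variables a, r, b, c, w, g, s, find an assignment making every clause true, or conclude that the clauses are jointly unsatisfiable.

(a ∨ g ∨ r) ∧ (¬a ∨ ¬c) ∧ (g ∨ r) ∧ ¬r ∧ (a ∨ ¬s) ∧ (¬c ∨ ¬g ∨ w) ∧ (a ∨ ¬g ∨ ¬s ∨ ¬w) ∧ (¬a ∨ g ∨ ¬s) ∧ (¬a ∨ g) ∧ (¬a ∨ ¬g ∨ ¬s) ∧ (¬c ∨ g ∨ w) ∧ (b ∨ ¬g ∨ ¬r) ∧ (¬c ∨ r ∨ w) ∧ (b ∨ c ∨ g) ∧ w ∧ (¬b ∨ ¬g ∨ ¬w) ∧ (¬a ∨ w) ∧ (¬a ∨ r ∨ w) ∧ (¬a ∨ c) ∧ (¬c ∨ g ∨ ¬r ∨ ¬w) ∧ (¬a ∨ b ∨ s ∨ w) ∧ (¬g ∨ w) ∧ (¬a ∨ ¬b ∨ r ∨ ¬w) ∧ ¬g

Case r = True:
  Clause (¬r) is falsified — contradiction.
Case r = False:
  (g ∨ r) forces g = True.
  Clause (¬g) is falsified — contradiction.
Both cases fail, so the formula is unsatisfiable.

Unsatisfiable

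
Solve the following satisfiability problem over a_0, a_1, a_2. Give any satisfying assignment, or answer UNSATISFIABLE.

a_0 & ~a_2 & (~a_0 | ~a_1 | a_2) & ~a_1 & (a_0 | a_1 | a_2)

a_0=T, a_1=F, a_2=F

Unit clause (a_0) forces a_0 = True.
Unit clause (~a_2) forces a_2 = False.
In (~a_0 | ~a_1 | a_2) only ~a_1 is left, so a_1 = False.
Check each clause:
  (a_0): a_0 holds.
  (~a_2): ~a_2 holds.
  (~a_0 | ~a_1 | a_2): ~a_1 holds.
  (~a_1): ~a_1 holds.
  (a_0 | a_1 | a_2): a_0 holds.
All clauses satisfied.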